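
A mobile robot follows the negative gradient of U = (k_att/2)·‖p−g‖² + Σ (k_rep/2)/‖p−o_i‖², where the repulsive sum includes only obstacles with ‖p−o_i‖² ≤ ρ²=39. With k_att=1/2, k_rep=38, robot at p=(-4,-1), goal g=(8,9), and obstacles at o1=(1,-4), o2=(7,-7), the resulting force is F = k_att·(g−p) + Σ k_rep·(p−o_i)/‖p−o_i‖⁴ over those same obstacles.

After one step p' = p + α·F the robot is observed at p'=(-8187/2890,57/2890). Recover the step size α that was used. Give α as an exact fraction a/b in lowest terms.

F_att = 1/2·(g−p) = 1/2·(12,10) = (6.0000,5.0000)
o1: d²=34 ≤ ρ²=39; F_rep = 38·(-5,3)/34² = (-0.1644,0.0986)
o2: d²=157 > ρ²=39 → inactive
F = F_att + ΣF_rep = (5.8356,5.0986)
Δp = p'−p = (1.1671,1.0197); α = Δx/Fx = (3373/2890) / (3373/578) = 1/5
check: Δy/Fy = (2947/2890) / (2947/578) = 1/5 ✓

α = 1/5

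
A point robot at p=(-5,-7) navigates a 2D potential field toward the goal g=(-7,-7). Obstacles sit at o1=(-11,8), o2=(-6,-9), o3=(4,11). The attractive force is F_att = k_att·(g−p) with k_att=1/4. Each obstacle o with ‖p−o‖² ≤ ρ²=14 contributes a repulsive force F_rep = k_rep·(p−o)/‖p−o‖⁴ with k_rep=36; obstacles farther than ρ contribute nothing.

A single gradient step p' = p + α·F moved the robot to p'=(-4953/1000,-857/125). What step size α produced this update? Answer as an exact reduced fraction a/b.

F_att = 1/4·(g−p) = 1/4·(-2,0) = (-0.5000,0.0000)
o1: d²=261 > ρ²=14 → inactive
o2: d²=5 ≤ ρ²=14; F_rep = 36·(1,2)/5² = (1.4400,2.8800)
o3: d²=405 > ρ²=14 → inactive
F = F_att + ΣF_rep = (0.9400,2.8800)
Δp = p'−p = (0.0470,0.1440); α = Δx/Fx = (47/1000) / (47/50) = 1/20
check: Δy/Fy = (18/125) / (72/25) = 1/20 ✓

α = 1/20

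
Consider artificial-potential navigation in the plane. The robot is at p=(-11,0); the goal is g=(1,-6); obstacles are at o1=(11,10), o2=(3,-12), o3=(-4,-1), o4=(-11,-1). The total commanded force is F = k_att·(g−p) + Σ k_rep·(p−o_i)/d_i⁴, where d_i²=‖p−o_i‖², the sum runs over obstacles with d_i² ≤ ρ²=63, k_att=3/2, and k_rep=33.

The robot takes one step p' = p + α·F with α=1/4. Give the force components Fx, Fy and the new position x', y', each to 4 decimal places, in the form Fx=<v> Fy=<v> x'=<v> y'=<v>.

Fx=17.9076 Fy=24.0132 x'=-6.5231 y'=6.0033

F_att = 3/2·(g−p) = 3/2·(12,-6) = (18.0000,-9.0000)
o1: d²=584 > ρ²=63 → inactive
o2: d²=340 > ρ²=63 → inactive
o3: d²=50 ≤ ρ²=63; F_rep = 33·(-7,1)/50² = (-0.0924,0.0132)
o4: d²=1 ≤ ρ²=63; F_rep = 33·(0,1)/1² = (0.0000,33.0000)
F = F_att + ΣF_rep = (17.9076,24.0132)
p' = p + 1/4·F = (-6.5231,6.0033)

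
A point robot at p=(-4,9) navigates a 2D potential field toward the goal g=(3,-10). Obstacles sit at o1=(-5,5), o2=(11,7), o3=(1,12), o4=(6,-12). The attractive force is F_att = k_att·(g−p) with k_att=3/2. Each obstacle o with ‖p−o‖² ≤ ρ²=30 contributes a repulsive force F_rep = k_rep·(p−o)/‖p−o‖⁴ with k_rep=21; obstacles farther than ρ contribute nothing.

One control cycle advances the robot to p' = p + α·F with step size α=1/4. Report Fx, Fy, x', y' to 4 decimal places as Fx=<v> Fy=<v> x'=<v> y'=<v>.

F_att = 3/2·(g−p) = 3/2·(7,-19) = (10.5000,-28.5000)
o1: d²=17 ≤ ρ²=30; F_rep = 21·(1,4)/17² = (0.0727,0.2907)
o2: d²=229 > ρ²=30 → inactive
o3: d²=34 > ρ²=30 → inactive
o4: d²=541 > ρ²=30 → inactive
F = F_att + ΣF_rep = (10.5727,-28.2093)
p' = p + 1/4·F = (-1.3568,1.9477)

Fx=10.5727 Fy=-28.2093 x'=-1.3568 y'=1.9477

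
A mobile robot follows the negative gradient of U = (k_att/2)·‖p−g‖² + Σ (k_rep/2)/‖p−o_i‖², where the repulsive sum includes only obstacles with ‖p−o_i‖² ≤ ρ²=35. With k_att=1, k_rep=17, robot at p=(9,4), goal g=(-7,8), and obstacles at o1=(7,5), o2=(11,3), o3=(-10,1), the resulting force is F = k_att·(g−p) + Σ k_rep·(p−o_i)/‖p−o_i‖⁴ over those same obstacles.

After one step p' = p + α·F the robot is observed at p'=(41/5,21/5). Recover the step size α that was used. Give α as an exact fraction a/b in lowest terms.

F_att = 1·(g−p) = 1·(-16,4) = (-16.0000,4.0000)
o1: d²=5 ≤ ρ²=35; F_rep = 17·(2,-1)/5² = (1.3600,-0.6800)
o2: d²=5 ≤ ρ²=35; F_rep = 17·(-2,1)/5² = (-1.3600,0.6800)
o3: d²=370 > ρ²=35 → inactive
F = F_att + ΣF_rep = (-16.0000,4.0000)
Δp = p'−p = (-0.8000,0.2000); α = Δx/Fx = (-4/5) / (-16) = 1/20
check: Δy/Fy = (1/5) / (4) = 1/20 ✓

α = 1/20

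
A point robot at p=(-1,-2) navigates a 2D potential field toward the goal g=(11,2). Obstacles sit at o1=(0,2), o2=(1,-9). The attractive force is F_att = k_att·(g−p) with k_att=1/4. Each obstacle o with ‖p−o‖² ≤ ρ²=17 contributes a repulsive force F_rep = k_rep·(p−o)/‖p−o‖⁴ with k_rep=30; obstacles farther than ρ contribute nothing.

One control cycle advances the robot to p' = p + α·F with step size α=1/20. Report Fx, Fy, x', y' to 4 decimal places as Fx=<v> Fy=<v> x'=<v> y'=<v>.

F_att = 1/4·(g−p) = 1/4·(12,4) = (3.0000,1.0000)
o1: d²=17 ≤ ρ²=17; F_rep = 30·(-1,-4)/17² = (-0.1038,-0.4152)
o2: d²=53 > ρ²=17 → inactive
F = F_att + ΣF_rep = (2.8962,0.5848)
p' = p + 1/20·F = (-0.8552,-1.9708)

Fx=2.8962 Fy=0.5848 x'=-0.8552 y'=-1.9708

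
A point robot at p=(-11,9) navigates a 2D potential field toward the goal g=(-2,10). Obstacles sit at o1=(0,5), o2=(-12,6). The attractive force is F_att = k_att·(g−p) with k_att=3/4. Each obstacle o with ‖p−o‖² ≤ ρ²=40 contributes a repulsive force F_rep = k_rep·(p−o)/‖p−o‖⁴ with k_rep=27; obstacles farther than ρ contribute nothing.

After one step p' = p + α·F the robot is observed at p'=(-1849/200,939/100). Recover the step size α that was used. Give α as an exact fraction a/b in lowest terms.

α = 1/4

F_att = 3/4·(g−p) = 3/4·(9,1) = (6.7500,0.7500)
o1: d²=137 > ρ²=40 → inactive
o2: d²=10 ≤ ρ²=40; F_rep = 27·(1,3)/10² = (0.2700,0.8100)
F = F_att + ΣF_rep = (7.0200,1.5600)
Δp = p'−p = (1.7550,0.3900); α = Δx/Fx = (351/200) / (351/50) = 1/4
check: Δy/Fy = (39/100) / (39/25) = 1/4 ✓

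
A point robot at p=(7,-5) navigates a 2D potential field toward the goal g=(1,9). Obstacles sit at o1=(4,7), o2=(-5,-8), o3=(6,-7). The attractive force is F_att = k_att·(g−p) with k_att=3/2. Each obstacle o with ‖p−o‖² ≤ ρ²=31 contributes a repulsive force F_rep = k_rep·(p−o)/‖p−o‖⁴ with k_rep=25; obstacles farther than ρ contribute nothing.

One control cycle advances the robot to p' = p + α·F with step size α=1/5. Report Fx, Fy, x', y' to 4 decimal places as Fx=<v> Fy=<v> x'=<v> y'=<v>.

Fx=-8.0000 Fy=23.0000 x'=5.4000 y'=-0.4000

F_att = 3/2·(g−p) = 3/2·(-6,14) = (-9.0000,21.0000)
o1: d²=153 > ρ²=31 → inactive
o2: d²=153 > ρ²=31 → inactive
o3: d²=5 ≤ ρ²=31; F_rep = 25·(1,2)/5² = (1.0000,2.0000)
F = F_att + ΣF_rep = (-8.0000,23.0000)
p' = p + 1/5·F = (5.4000,-0.4000)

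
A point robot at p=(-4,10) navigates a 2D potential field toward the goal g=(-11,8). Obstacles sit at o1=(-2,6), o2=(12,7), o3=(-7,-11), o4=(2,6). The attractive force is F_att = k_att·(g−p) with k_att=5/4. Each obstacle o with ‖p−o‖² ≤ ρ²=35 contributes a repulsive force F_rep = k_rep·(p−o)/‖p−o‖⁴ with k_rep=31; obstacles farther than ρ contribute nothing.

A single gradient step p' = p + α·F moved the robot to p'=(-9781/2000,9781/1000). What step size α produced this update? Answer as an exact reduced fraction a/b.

F_att = 5/4·(g−p) = 5/4·(-7,-2) = (-8.7500,-2.5000)
o1: d²=20 ≤ ρ²=35; F_rep = 31·(-2,4)/20² = (-0.1550,0.3100)
o2: d²=265 > ρ²=35 → inactive
o3: d²=450 > ρ²=35 → inactive
o4: d²=52 > ρ²=35 → inactive
F = F_att + ΣF_rep = (-8.9050,-2.1900)
Δp = p'−p = (-0.8905,-0.2190); α = Δx/Fx = (-1781/2000) / (-1781/200) = 1/10
check: Δy/Fy = (-219/1000) / (-219/100) = 1/10 ✓

α = 1/10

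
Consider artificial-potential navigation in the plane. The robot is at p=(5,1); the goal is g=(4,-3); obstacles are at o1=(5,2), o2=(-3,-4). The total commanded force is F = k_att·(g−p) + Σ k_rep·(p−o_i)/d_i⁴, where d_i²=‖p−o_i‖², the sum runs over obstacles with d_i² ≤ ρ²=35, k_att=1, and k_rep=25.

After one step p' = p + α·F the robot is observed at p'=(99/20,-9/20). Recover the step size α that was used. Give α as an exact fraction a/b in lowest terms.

α = 1/20

F_att = 1·(g−p) = 1·(-1,-4) = (-1.0000,-4.0000)
o1: d²=1 ≤ ρ²=35; F_rep = 25·(0,-1)/1² = (0.0000,-25.0000)
o2: d²=89 > ρ²=35 → inactive
F = F_att + ΣF_rep = (-1.0000,-29.0000)
Δp = p'−p = (-0.0500,-1.4500); α = Δx/Fx = (-1/20) / (-1) = 1/20
check: Δy/Fy = (-29/20) / (-29) = 1/20 ✓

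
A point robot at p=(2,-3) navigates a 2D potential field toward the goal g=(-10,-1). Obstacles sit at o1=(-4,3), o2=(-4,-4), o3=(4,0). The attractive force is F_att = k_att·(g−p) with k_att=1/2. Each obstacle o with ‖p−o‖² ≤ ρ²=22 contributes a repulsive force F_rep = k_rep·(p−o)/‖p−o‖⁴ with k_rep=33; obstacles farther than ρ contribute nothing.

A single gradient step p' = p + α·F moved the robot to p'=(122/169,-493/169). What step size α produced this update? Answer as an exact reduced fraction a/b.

F_att = 1/2·(g−p) = 1/2·(-12,2) = (-6.0000,1.0000)
o1: d²=72 > ρ²=22 → inactive
o2: d²=37 > ρ²=22 → inactive
o3: d²=13 ≤ ρ²=22; F_rep = 33·(-2,-3)/13² = (-0.3905,-0.5858)
F = F_att + ΣF_rep = (-6.3905,0.4142)
Δp = p'−p = (-1.2781,0.0828); α = Δx/Fx = (-216/169) / (-1080/169) = 1/5
check: Δy/Fy = (14/169) / (70/169) = 1/5 ✓

α = 1/5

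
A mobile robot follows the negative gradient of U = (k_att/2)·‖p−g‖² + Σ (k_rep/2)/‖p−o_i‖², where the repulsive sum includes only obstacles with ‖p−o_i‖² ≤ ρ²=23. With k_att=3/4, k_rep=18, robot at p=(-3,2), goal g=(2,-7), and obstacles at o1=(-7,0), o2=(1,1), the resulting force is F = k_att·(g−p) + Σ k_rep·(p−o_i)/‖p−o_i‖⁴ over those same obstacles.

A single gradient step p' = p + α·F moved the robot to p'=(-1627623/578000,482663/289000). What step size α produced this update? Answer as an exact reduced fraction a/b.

α = 1/20

F_att = 3/4·(g−p) = 3/4·(5,-9) = (3.7500,-6.7500)
o1: d²=20 ≤ ρ²=23; F_rep = 18·(4,2)/20² = (0.1800,0.0900)
o2: d²=17 ≤ ρ²=23; F_rep = 18·(-4,1)/17² = (-0.2491,0.0623)
F = F_att + ΣF_rep = (3.6809,-6.5977)
Δp = p'−p = (0.1840,-0.3299); α = Δx/Fx = (106377/578000) / (106377/28900) = 1/20
check: Δy/Fy = (-95337/289000) / (-95337/14450) = 1/20 ✓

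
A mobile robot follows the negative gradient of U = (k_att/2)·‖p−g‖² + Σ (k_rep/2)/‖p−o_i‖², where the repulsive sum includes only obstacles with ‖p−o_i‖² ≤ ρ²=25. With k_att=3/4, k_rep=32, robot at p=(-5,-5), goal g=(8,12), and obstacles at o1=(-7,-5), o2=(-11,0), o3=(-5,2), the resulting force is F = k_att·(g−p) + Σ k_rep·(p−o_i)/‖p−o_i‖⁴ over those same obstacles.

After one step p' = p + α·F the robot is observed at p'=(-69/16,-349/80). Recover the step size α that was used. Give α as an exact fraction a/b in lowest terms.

F_att = 3/4·(g−p) = 3/4·(13,17) = (9.7500,12.7500)
o1: d²=4 ≤ ρ²=25; F_rep = 32·(2,0)/4² = (4.0000,0.0000)
o2: d²=61 > ρ²=25 → inactive
o3: d²=49 > ρ²=25 → inactive
F = F_att + ΣF_rep = (13.7500,12.7500)
Δp = p'−p = (0.6875,0.6375); α = Δx/Fx = (11/16) / (55/4) = 1/20
check: Δy/Fy = (51/80) / (51/4) = 1/20 ✓

α = 1/20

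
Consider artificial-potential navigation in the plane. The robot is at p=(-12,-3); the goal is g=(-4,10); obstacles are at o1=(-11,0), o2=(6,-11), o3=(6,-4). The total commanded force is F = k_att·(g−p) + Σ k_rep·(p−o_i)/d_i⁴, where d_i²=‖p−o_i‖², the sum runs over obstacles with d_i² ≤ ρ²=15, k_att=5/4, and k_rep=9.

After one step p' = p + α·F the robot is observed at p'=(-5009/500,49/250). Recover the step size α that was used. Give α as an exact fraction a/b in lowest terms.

F_att = 5/4·(g−p) = 5/4·(8,13) = (10.0000,16.2500)
o1: d²=10 ≤ ρ²=15; F_rep = 9·(-1,-3)/10² = (-0.0900,-0.2700)
o2: d²=388 > ρ²=15 → inactive
o3: d²=325 > ρ²=15 → inactive
F = F_att + ΣF_rep = (9.9100,15.9800)
Δp = p'−p = (1.9820,3.1960); α = Δx/Fx = (991/500) / (991/100) = 1/5
check: Δy/Fy = (799/250) / (799/50) = 1/5 ✓

α = 1/5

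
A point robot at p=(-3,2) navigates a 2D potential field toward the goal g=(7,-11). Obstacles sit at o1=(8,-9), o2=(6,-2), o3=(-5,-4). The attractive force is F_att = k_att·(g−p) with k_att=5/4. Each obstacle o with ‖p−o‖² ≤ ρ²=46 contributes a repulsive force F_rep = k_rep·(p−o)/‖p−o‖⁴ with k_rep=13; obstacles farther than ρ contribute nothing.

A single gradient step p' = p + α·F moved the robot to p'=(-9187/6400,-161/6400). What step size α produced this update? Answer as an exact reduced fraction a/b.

α = 1/8

F_att = 5/4·(g−p) = 5/4·(10,-13) = (12.5000,-16.2500)
o1: d²=242 > ρ²=46 → inactive
o2: d²=97 > ρ²=46 → inactive
o3: d²=40 ≤ ρ²=46; F_rep = 13·(2,6)/40² = (0.0163,0.0488)
F = F_att + ΣF_rep = (12.5162,-16.2013)
Δp = p'−p = (1.5645,-2.0252); α = Δx/Fx = (10013/6400) / (10013/800) = 1/8
check: Δy/Fy = (-12961/6400) / (-12961/800) = 1/8 ✓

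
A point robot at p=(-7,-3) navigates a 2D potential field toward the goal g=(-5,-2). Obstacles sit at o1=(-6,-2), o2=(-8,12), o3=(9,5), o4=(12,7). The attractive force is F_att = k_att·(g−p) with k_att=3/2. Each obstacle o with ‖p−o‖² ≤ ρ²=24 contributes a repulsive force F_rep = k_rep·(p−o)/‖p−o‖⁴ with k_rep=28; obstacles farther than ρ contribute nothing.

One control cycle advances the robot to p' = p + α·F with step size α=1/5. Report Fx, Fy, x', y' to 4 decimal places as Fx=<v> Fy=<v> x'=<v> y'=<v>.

Fx=-4.0000 Fy=-5.5000 x'=-7.8000 y'=-4.1000

F_att = 3/2·(g−p) = 3/2·(2,1) = (3.0000,1.5000)
o1: d²=2 ≤ ρ²=24; F_rep = 28·(-1,-1)/2² = (-7.0000,-7.0000)
o2: d²=226 > ρ²=24 → inactive
o3: d²=320 > ρ²=24 → inactive
o4: d²=461 > ρ²=24 → inactive
F = F_att + ΣF_rep = (-4.0000,-5.5000)
p' = p + 1/5·F = (-7.8000,-4.1000)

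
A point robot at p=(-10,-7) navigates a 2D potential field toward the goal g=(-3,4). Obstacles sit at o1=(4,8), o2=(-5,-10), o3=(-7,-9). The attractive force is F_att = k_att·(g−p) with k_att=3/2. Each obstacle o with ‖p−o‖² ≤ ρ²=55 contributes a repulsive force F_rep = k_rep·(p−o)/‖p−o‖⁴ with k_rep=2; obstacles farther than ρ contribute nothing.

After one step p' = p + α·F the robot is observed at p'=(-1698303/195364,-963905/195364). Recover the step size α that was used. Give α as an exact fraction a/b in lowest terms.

α = 1/8

F_att = 3/2·(g−p) = 3/2·(7,11) = (10.5000,16.5000)
o1: d²=421 > ρ²=55 → inactive
o2: d²=34 ≤ ρ²=55; F_rep = 2·(-5,3)/34² = (-0.0087,0.0052)
o3: d²=13 ≤ ρ²=55; F_rep = 2·(-3,2)/13² = (-0.0355,0.0237)
F = F_att + ΣF_rep = (10.4558,16.5289)
Δp = p'−p = (1.3070,2.0661); α = Δx/Fx = (255337/195364) / (510674/48841) = 1/8
check: Δy/Fy = (403643/195364) / (807286/48841) = 1/8 ✓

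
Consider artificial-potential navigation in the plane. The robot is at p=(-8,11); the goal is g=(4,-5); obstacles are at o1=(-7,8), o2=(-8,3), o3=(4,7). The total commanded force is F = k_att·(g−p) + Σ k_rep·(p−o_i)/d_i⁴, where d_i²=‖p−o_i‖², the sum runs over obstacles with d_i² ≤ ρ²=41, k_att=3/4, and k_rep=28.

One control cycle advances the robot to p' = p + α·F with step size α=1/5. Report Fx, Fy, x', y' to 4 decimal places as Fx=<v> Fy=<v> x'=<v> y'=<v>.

F_att = 3/4·(g−p) = 3/4·(12,-16) = (9.0000,-12.0000)
o1: d²=10 ≤ ρ²=41; F_rep = 28·(-1,3)/10² = (-0.2800,0.8400)
o2: d²=64 > ρ²=41 → inactive
o3: d²=160 > ρ²=41 → inactive
F = F_att + ΣF_rep = (8.7200,-11.1600)
p' = p + 1/5·F = (-6.2560,8.7680)

Fx=8.7200 Fy=-11.1600 x'=-6.2560 y'=8.7680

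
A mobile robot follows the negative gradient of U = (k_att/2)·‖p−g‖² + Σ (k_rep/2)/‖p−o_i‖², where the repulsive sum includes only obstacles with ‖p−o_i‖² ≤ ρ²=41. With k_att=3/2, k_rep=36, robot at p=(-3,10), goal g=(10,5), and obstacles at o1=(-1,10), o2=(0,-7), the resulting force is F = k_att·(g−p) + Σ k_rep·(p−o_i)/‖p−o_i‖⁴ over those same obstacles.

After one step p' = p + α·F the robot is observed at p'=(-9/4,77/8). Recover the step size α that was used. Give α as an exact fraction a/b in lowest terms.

F_att = 3/2·(g−p) = 3/2·(13,-5) = (19.5000,-7.5000)
o1: d²=4 ≤ ρ²=41; F_rep = 36·(-2,0)/4² = (-4.5000,0.0000)
o2: d²=298 > ρ²=41 → inactive
F = F_att + ΣF_rep = (15.0000,-7.5000)
Δp = p'−p = (0.7500,-0.3750); α = Δx/Fx = (3/4) / (15) = 1/20
check: Δy/Fy = (-3/8) / (-15/2) = 1/20 ✓

α = 1/20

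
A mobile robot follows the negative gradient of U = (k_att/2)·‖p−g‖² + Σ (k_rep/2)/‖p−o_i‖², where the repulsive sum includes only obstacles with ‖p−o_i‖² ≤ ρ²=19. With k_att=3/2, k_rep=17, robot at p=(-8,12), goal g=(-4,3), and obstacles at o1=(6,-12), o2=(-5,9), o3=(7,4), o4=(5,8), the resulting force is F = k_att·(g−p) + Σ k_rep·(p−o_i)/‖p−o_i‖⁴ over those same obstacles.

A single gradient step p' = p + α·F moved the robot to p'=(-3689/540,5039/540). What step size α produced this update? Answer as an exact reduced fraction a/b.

F_att = 3/2·(g−p) = 3/2·(4,-9) = (6.0000,-13.5000)
o1: d²=772 > ρ²=19 → inactive
o2: d²=18 ≤ ρ²=19; F_rep = 17·(-3,3)/18² = (-0.1574,0.1574)
o3: d²=289 > ρ²=19 → inactive
o4: d²=185 > ρ²=19 → inactive
F = F_att + ΣF_rep = (5.8426,-13.3426)
Δp = p'−p = (1.1685,-2.6685); α = Δx/Fx = (631/540) / (631/108) = 1/5
check: Δy/Fy = (-1441/540) / (-1441/108) = 1/5 ✓

α = 1/5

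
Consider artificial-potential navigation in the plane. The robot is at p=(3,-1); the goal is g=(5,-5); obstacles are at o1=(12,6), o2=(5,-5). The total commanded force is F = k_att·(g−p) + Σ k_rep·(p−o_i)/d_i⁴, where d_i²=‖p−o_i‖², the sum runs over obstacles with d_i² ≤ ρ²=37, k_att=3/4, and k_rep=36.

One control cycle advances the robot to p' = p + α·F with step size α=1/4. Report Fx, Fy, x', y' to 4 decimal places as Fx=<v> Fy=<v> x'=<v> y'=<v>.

F_att = 3/4·(g−p) = 3/4·(2,-4) = (1.5000,-3.0000)
o1: d²=130 > ρ²=37 → inactive
o2: d²=20 ≤ ρ²=37; F_rep = 36·(-2,4)/20² = (-0.1800,0.3600)
F = F_att + ΣF_rep = (1.3200,-2.6400)
p' = p + 1/4·F = (3.3300,-1.6600)

Fx=1.3200 Fy=-2.6400 x'=3.3300 y'=-1.6600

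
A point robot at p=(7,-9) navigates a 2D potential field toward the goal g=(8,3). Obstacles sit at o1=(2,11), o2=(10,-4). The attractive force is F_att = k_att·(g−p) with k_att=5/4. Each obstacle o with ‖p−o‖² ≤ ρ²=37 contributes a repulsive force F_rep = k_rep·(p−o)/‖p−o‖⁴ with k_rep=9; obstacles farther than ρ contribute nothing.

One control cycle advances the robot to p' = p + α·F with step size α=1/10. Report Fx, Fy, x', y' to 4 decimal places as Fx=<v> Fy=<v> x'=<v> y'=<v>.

Fx=1.2266 Fy=14.9611 x'=7.1227 y'=-7.5039

F_att = 5/4·(g−p) = 5/4·(1,12) = (1.2500,15.0000)
o1: d²=425 > ρ²=37 → inactive
o2: d²=34 ≤ ρ²=37; F_rep = 9·(-3,-5)/34² = (-0.0234,-0.0389)
F = F_att + ΣF_rep = (1.2266,14.9611)
p' = p + 1/10·F = (7.1227,-7.5039)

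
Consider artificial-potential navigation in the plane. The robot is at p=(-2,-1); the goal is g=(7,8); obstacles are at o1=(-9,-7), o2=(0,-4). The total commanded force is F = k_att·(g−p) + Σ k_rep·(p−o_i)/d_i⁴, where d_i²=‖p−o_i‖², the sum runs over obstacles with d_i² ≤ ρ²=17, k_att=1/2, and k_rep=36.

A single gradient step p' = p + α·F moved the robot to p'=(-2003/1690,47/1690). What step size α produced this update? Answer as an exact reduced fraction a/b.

α = 1/5

F_att = 1/2·(g−p) = 1/2·(9,9) = (4.5000,4.5000)
o1: d²=85 > ρ²=17 → inactive
o2: d²=13 ≤ ρ²=17; F_rep = 36·(-2,3)/13² = (-0.4260,0.6391)
F = F_att + ΣF_rep = (4.0740,5.1391)
Δp = p'−p = (0.8148,1.0278); α = Δx/Fx = (1377/1690) / (1377/338) = 1/5
check: Δy/Fy = (1737/1690) / (1737/338) = 1/5 ✓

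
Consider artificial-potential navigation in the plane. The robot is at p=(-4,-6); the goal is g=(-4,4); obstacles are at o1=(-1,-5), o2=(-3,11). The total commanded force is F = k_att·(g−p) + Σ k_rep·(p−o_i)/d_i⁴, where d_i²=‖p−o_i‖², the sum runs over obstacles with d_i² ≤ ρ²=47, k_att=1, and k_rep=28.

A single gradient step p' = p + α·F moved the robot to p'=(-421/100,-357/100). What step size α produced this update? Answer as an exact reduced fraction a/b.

F_att = 1·(g−p) = 1·(0,10) = (0.0000,10.0000)
o1: d²=10 ≤ ρ²=47; F_rep = 28·(-3,-1)/10² = (-0.8400,-0.2800)
o2: d²=290 > ρ²=47 → inactive
F = F_att + ΣF_rep = (-0.8400,9.7200)
Δp = p'−p = (-0.2100,2.4300); α = Δx/Fx = (-21/100) / (-21/25) = 1/4
check: Δy/Fy = (243/100) / (243/25) = 1/4 ✓

α = 1/4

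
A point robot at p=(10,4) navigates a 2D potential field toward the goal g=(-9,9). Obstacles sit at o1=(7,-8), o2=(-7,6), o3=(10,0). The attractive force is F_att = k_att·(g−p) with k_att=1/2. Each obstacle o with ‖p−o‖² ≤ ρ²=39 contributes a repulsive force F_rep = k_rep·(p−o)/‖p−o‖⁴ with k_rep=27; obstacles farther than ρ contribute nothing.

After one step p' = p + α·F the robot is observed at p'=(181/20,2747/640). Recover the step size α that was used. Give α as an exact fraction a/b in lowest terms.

F_att = 1/2·(g−p) = 1/2·(-19,5) = (-9.5000,2.5000)
o1: d²=153 > ρ²=39 → inactive
o2: d²=293 > ρ²=39 → inactive
o3: d²=16 ≤ ρ²=39; F_rep = 27·(0,4)/16² = (0.0000,0.4219)
F = F_att + ΣF_rep = (-9.5000,2.9219)
Δp = p'−p = (-0.9500,0.2922); α = Δx/Fx = (-19/20) / (-19/2) = 1/10
check: Δy/Fy = (187/640) / (187/64) = 1/10 ✓

α = 1/10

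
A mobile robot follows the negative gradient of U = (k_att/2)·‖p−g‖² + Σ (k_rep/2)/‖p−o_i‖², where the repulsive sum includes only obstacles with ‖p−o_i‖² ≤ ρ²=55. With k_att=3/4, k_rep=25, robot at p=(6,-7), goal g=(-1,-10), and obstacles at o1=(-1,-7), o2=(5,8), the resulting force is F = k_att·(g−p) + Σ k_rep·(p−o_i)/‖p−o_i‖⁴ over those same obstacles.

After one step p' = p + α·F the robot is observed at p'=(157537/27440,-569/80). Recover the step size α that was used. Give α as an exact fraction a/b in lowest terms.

α = 1/20

F_att = 3/4·(g−p) = 3/4·(-7,-3) = (-5.2500,-2.2500)
o1: d²=49 ≤ ρ²=55; F_rep = 25·(7,0)/49² = (0.0729,0.0000)
o2: d²=226 > ρ²=55 → inactive
F = F_att + ΣF_rep = (-5.1771,-2.2500)
Δp = p'−p = (-0.2589,-0.1125); α = Δx/Fx = (-7103/27440) / (-7103/1372) = 1/20
check: Δy/Fy = (-9/80) / (-9/4) = 1/20 ✓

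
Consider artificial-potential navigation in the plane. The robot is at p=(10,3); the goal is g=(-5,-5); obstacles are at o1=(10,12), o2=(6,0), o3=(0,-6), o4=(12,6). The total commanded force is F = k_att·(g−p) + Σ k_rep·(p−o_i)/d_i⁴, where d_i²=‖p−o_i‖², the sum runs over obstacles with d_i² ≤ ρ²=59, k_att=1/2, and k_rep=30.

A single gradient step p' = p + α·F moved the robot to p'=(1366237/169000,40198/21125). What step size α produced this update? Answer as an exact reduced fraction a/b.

F_att = 1/2·(g−p) = 1/2·(-15,-8) = (-7.5000,-4.0000)
o1: d²=81 > ρ²=59 → inactive
o2: d²=25 ≤ ρ²=59; F_rep = 30·(4,3)/25² = (0.1920,0.1440)
o3: d²=181 > ρ²=59 → inactive
o4: d²=13 ≤ ρ²=59; F_rep = 30·(-2,-3)/13² = (-0.3550,-0.5325)
F = F_att + ΣF_rep = (-7.6630,-4.3885)
Δp = p'−p = (-1.9158,-1.0971); α = Δx/Fx = (-323763/169000) / (-323763/42250) = 1/4
check: Δy/Fy = (-23177/21125) / (-92708/21125) = 1/4 ✓

α = 1/4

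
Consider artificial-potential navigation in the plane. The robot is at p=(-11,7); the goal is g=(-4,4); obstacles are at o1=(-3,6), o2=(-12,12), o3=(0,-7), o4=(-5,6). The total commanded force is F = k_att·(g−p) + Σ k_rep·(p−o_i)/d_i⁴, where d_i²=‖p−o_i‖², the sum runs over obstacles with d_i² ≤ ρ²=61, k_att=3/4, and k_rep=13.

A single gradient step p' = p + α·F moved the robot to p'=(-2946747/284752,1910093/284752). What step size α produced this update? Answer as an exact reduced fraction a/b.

F_att = 3/4·(g−p) = 3/4·(7,-3) = (5.2500,-2.2500)
o1: d²=65 > ρ²=61 → inactive
o2: d²=26 ≤ ρ²=61; F_rep = 13·(1,-5)/26² = (0.0192,-0.0962)
o3: d²=317 > ρ²=61 → inactive
o4: d²=37 ≤ ρ²=61; F_rep = 13·(-6,1)/37² = (-0.0570,0.0095)
F = F_att + ΣF_rep = (5.2123,-2.3367)
Δp = p'−p = (0.6515,-0.2921); α = Δx/Fx = (185525/284752) / (185525/35594) = 1/8
check: Δy/Fy = (-83171/284752) / (-83171/35594) = 1/8 ✓

α = 1/8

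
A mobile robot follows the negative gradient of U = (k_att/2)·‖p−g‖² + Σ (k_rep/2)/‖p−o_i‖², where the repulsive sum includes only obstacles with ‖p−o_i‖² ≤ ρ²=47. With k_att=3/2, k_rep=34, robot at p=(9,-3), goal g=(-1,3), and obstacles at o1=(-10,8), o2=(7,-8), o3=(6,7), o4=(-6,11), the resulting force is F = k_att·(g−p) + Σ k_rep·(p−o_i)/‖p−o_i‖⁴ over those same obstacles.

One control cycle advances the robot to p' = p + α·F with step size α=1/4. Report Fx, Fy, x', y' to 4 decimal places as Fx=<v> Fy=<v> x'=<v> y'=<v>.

F_att = 3/2·(g−p) = 3/2·(-10,6) = (-15.0000,9.0000)
o1: d²=482 > ρ²=47 → inactive
o2: d²=29 ≤ ρ²=47; F_rep = 34·(2,5)/29² = (0.0809,0.2021)
o3: d²=109 > ρ²=47 → inactive
o4: d²=421 > ρ²=47 → inactive
F = F_att + ΣF_rep = (-14.9191,9.2021)
p' = p + 1/4·F = (5.2702,-0.6995)

Fx=-14.9191 Fy=9.2021 x'=5.2702 y'=-0.6995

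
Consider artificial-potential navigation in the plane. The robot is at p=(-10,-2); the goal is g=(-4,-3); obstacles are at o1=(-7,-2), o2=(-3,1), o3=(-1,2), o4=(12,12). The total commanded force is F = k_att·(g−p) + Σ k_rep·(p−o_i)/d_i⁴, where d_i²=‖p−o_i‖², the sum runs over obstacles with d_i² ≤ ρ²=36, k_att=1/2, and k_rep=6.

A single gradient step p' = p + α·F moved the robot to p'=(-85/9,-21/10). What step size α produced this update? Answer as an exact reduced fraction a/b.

α = 1/5

F_att = 1/2·(g−p) = 1/2·(6,-1) = (3.0000,-0.5000)
o1: d²=9 ≤ ρ²=36; F_rep = 6·(-3,0)/9² = (-0.2222,0.0000)
o2: d²=58 > ρ²=36 → inactive
o3: d²=97 > ρ²=36 → inactive
o4: d²=680 > ρ²=36 → inactive
F = F_att + ΣF_rep = (2.7778,-0.5000)
Δp = p'−p = (0.5556,-0.1000); α = Δx/Fx = (5/9) / (25/9) = 1/5
check: Δy/Fy = (-1/10) / (-1/2) = 1/5 ✓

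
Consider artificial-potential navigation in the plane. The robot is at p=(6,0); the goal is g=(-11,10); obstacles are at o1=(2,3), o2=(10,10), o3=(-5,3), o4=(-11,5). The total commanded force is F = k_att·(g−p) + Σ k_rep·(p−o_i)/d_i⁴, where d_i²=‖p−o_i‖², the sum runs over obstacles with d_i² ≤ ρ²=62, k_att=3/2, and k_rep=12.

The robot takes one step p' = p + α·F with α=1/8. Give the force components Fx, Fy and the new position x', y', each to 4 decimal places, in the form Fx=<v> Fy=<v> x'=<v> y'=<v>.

Fx=-25.4232 Fy=14.9424 x'=2.8221 y'=1.8678

F_att = 3/2·(g−p) = 3/2·(-17,10) = (-25.5000,15.0000)
o1: d²=25 ≤ ρ²=62; F_rep = 12·(4,-3)/25² = (0.0768,-0.0576)
o2: d²=116 > ρ²=62 → inactive
o3: d²=130 > ρ²=62 → inactive
o4: d²=314 > ρ²=62 → inactive
F = F_att + ΣF_rep = (-25.4232,14.9424)
p' = p + 1/8·F = (2.8221,1.8678)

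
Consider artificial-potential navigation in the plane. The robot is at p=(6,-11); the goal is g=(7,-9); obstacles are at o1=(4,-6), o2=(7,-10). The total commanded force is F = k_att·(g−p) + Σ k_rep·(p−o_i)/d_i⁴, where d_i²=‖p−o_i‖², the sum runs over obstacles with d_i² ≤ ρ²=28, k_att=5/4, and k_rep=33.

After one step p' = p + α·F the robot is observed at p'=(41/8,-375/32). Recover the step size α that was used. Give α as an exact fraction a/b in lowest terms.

α = 1/8

F_att = 5/4·(g−p) = 5/4·(1,2) = (1.2500,2.5000)
o1: d²=29 > ρ²=28 → inactive
o2: d²=2 ≤ ρ²=28; F_rep = 33·(-1,-1)/2² = (-8.2500,-8.2500)
F = F_att + ΣF_rep = (-7.0000,-5.7500)
Δp = p'−p = (-0.8750,-0.7188); α = Δx/Fx = (-7/8) / (-7) = 1/8
check: Δy/Fy = (-23/32) / (-23/4) = 1/8 ✓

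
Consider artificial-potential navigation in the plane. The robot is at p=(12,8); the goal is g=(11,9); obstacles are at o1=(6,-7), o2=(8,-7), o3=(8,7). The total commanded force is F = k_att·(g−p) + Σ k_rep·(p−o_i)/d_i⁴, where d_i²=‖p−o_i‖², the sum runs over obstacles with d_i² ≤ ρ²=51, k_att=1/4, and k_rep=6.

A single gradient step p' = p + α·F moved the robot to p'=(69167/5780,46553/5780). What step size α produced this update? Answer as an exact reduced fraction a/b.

F_att = 1/4·(g−p) = 1/4·(-1,1) = (-0.2500,0.2500)
o1: d²=261 > ρ²=51 → inactive
o2: d²=241 > ρ²=51 → inactive
o3: d²=17 ≤ ρ²=51; F_rep = 6·(4,1)/17² = (0.0830,0.0208)
F = F_att + ΣF_rep = (-0.1670,0.2708)
Δp = p'−p = (-0.0334,0.0542); α = Δx/Fx = (-193/5780) / (-193/1156) = 1/5
check: Δy/Fy = (313/5780) / (313/1156) = 1/5 ✓

α = 1/5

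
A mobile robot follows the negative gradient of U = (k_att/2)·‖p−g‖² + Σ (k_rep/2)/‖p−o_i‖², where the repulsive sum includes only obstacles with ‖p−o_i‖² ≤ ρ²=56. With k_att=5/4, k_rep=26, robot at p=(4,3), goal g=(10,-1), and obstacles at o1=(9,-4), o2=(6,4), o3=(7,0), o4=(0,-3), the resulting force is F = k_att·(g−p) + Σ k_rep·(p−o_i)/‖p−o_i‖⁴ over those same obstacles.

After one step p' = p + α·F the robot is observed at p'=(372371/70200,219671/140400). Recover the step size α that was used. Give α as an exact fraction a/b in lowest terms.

F_att = 5/4·(g−p) = 5/4·(6,-4) = (7.5000,-5.0000)
o1: d²=74 > ρ²=56 → inactive
o2: d²=5 ≤ ρ²=56; F_rep = 26·(-2,-1)/5² = (-2.0800,-1.0400)
o3: d²=18 ≤ ρ²=56; F_rep = 26·(-3,3)/18² = (-0.2407,0.2407)
o4: d²=52 ≤ ρ²=56; F_rep = 26·(4,6)/52² = (0.0385,0.0577)
F = F_att + ΣF_rep = (5.2177,-5.7416)
Δp = p'−p = (1.3044,-1.4354); α = Δx/Fx = (91571/70200) / (91571/17550) = 1/4
check: Δy/Fy = (-201529/140400) / (-201529/35100) = 1/4 ✓

α = 1/4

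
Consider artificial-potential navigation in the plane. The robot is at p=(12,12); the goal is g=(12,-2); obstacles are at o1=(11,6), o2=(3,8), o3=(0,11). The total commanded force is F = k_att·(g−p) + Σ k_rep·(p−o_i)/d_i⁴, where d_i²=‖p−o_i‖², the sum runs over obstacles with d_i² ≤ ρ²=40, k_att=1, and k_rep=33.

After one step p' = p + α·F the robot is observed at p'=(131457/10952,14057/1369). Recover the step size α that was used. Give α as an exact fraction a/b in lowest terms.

α = 1/8

F_att = 1·(g−p) = 1·(0,-14) = (0.0000,-14.0000)
o1: d²=37 ≤ ρ²=40; F_rep = 33·(1,6)/37² = (0.0241,0.1446)
o2: d²=97 > ρ²=40 → inactive
o3: d²=145 > ρ²=40 → inactive
F = F_att + ΣF_rep = (0.0241,-13.8554)
Δp = p'−p = (0.0030,-1.7319); α = Δx/Fx = (33/10952) / (33/1369) = 1/8
check: Δy/Fy = (-2371/1369) / (-18968/1369) = 1/8 ✓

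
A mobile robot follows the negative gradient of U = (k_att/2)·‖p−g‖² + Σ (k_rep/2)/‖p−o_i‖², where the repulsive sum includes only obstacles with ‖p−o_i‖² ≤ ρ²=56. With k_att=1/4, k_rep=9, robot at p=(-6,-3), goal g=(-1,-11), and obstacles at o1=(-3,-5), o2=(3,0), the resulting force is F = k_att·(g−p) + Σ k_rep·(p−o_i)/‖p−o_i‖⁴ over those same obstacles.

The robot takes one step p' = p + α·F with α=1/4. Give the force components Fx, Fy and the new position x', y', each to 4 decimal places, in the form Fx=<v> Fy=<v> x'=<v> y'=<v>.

F_att = 1/4·(g−p) = 1/4·(5,-8) = (1.2500,-2.0000)
o1: d²=13 ≤ ρ²=56; F_rep = 9·(-3,2)/13² = (-0.1598,0.1065)
o2: d²=90 > ρ²=56 → inactive
F = F_att + ΣF_rep = (1.0902,-1.8935)
p' = p + 1/4·F = (-5.7274,-3.4734)

Fx=1.0902 Fy=-1.8935 x'=-5.7274 y'=-3.4734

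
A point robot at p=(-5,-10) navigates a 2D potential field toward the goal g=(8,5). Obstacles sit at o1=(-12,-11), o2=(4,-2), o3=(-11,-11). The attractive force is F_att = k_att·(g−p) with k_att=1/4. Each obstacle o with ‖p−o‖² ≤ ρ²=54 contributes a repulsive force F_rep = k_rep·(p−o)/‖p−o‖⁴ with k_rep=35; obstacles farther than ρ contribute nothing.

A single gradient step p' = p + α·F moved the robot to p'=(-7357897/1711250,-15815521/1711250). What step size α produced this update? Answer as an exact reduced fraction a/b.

α = 1/5

F_att = 1/4·(g−p) = 1/4·(13,15) = (3.2500,3.7500)
o1: d²=50 ≤ ρ²=54; F_rep = 35·(7,1)/50² = (0.0980,0.0140)
o2: d²=145 > ρ²=54 → inactive
o3: d²=37 ≤ ρ²=54; F_rep = 35·(6,1)/37² = (0.1534,0.0256)
F = F_att + ΣF_rep = (3.5014,3.7896)
Δp = p'−p = (0.7003,0.7579); α = Δx/Fx = (1198353/1711250) / (1198353/342250) = 1/5
check: Δy/Fy = (1296979/1711250) / (1296979/342250) = 1/5 ✓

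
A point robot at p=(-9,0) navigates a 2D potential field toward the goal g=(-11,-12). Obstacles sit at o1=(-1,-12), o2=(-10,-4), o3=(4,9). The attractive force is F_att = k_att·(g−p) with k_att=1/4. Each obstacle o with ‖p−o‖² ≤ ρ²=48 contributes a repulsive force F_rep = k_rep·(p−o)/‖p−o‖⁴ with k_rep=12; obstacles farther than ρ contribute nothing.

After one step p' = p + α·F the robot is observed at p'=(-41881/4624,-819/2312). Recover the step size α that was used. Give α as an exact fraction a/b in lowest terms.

F_att = 1/4·(g−p) = 1/4·(-2,-12) = (-0.5000,-3.0000)
o1: d²=208 > ρ²=48 → inactive
o2: d²=17 ≤ ρ²=48; F_rep = 12·(1,4)/17² = (0.0415,0.1661)
o3: d²=250 > ρ²=48 → inactive
F = F_att + ΣF_rep = (-0.4585,-2.8339)
Δp = p'−p = (-0.0573,-0.3542); α = Δx/Fx = (-265/4624) / (-265/578) = 1/8
check: Δy/Fy = (-819/2312) / (-819/289) = 1/8 ✓

α = 1/8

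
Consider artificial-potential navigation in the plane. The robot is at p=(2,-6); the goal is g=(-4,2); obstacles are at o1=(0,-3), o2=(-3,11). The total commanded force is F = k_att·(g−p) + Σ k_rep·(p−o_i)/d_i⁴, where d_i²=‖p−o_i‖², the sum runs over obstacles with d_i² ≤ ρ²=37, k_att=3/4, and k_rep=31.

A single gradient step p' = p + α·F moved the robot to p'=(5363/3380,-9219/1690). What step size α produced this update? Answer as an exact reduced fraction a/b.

F_att = 3/4·(g−p) = 3/4·(-6,8) = (-4.5000,6.0000)
o1: d²=13 ≤ ρ²=37; F_rep = 31·(2,-3)/13² = (0.3669,-0.5503)
o2: d²=314 > ρ²=37 → inactive
F = F_att + ΣF_rep = (-4.1331,5.4497)
Δp = p'−p = (-0.4133,0.5450); α = Δx/Fx = (-1397/3380) / (-1397/338) = 1/10
check: Δy/Fy = (921/1690) / (921/169) = 1/10 ✓

α = 1/10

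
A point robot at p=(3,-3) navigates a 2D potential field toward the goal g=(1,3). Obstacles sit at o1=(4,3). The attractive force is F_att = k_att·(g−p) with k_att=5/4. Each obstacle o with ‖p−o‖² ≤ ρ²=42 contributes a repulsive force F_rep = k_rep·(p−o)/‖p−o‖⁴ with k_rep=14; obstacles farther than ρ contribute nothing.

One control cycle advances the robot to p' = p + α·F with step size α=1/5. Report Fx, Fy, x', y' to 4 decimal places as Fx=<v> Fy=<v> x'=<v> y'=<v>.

Fx=-2.5102 Fy=7.4386 x'=2.4980 y'=-1.5123

F_att = 5/4·(g−p) = 5/4·(-2,6) = (-2.5000,7.5000)
o1: d²=37 ≤ ρ²=42; F_rep = 14·(-1,-6)/37² = (-0.0102,-0.0614)
F = F_att + ΣF_rep = (-2.5102,7.4386)
p' = p + 1/5·F = (2.4980,-1.5123)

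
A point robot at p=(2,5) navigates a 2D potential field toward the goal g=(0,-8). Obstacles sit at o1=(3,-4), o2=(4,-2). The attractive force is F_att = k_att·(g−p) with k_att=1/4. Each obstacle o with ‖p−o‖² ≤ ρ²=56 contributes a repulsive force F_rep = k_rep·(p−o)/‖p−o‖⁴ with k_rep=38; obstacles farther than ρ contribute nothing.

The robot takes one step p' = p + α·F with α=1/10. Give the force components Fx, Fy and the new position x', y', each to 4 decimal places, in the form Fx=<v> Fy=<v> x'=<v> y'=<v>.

Fx=-0.5271 Fy=-3.1553 x'=1.9473 y'=4.6845

F_att = 1/4·(g−p) = 1/4·(-2,-13) = (-0.5000,-3.2500)
o1: d²=82 > ρ²=56 → inactive
o2: d²=53 ≤ ρ²=56; F_rep = 38·(-2,7)/53² = (-0.0271,0.0947)
F = F_att + ΣF_rep = (-0.5271,-3.1553)
p' = p + 1/10·F = (1.9473,4.6845)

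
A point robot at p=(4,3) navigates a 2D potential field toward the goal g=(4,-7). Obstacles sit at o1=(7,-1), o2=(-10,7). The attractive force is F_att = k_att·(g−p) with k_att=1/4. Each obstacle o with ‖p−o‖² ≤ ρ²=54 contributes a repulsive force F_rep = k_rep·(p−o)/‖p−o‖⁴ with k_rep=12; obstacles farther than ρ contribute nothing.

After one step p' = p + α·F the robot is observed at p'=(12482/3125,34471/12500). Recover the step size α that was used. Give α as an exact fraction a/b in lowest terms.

α = 1/10

F_att = 1/4·(g−p) = 1/4·(0,-10) = (0.0000,-2.5000)
o1: d²=25 ≤ ρ²=54; F_rep = 12·(-3,4)/25² = (-0.0576,0.0768)
o2: d²=212 > ρ²=54 → inactive
F = F_att + ΣF_rep = (-0.0576,-2.4232)
Δp = p'−p = (-0.0058,-0.2423); α = Δx/Fx = (-18/3125) / (-36/625) = 1/10
check: Δy/Fy = (-3029/12500) / (-3029/1250) = 1/10 ✓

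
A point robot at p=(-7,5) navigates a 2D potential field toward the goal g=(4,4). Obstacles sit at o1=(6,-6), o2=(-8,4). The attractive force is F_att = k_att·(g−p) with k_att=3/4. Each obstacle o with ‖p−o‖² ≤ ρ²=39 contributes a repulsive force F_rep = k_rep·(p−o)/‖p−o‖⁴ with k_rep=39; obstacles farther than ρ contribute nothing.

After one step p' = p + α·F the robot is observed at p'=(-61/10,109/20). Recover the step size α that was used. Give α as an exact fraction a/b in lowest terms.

F_att = 3/4·(g−p) = 3/4·(11,-1) = (8.2500,-0.7500)
o1: d²=290 > ρ²=39 → inactive
o2: d²=2 ≤ ρ²=39; F_rep = 39·(1,1)/2² = (9.7500,9.7500)
F = F_att + ΣF_rep = (18.0000,9.0000)
Δp = p'−p = (0.9000,0.4500); α = Δx/Fx = (9/10) / (18) = 1/20
check: Δy/Fy = (9/20) / (9) = 1/20 ✓

α = 1/20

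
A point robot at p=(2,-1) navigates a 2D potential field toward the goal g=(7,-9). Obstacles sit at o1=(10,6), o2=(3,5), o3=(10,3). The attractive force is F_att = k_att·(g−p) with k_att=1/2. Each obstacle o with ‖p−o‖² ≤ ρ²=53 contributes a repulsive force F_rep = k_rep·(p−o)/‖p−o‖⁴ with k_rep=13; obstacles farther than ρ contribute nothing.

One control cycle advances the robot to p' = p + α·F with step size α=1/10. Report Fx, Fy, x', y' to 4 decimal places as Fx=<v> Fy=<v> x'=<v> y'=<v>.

Fx=2.4905 Fy=-4.0570 x'=2.2491 y'=-1.4057

F_att = 1/2·(g−p) = 1/2·(5,-8) = (2.5000,-4.0000)
o1: d²=113 > ρ²=53 → inactive
o2: d²=37 ≤ ρ²=53; F_rep = 13·(-1,-6)/37² = (-0.0095,-0.0570)
o3: d²=80 > ρ²=53 → inactive
F = F_att + ΣF_rep = (2.4905,-4.0570)
p' = p + 1/10·F = (2.2491,-1.4057)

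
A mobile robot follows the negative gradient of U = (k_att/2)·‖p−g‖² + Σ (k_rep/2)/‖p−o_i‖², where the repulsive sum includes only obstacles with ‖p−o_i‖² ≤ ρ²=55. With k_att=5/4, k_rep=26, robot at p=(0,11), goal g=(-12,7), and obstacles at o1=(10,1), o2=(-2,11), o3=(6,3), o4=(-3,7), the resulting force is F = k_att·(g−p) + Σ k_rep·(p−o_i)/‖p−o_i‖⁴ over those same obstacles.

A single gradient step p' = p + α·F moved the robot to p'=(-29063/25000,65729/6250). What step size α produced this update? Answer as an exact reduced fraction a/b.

α = 1/10

F_att = 5/4·(g−p) = 5/4·(-12,-4) = (-15.0000,-5.0000)
o1: d²=200 > ρ²=55 → inactive
o2: d²=4 ≤ ρ²=55; F_rep = 26·(2,0)/4² = (3.2500,0.0000)
o3: d²=100 > ρ²=55 → inactive
o4: d²=25 ≤ ρ²=55; F_rep = 26·(3,4)/25² = (0.1248,0.1664)
F = F_att + ΣF_rep = (-11.6252,-4.8336)
Δp = p'−p = (-1.1625,-0.4834); α = Δx/Fx = (-29063/25000) / (-29063/2500) = 1/10
check: Δy/Fy = (-3021/6250) / (-3021/625) = 1/10 ✓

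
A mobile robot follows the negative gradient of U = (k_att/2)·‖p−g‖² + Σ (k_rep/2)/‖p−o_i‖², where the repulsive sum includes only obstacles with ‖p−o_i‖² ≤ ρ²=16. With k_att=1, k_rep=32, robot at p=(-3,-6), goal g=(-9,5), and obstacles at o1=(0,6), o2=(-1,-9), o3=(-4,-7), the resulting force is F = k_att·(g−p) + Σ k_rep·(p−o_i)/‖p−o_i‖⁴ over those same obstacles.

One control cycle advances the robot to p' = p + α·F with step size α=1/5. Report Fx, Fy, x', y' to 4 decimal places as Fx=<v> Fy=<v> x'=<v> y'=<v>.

F_att = 1·(g−p) = 1·(-6,11) = (-6.0000,11.0000)
o1: d²=153 > ρ²=16 → inactive
o2: d²=13 ≤ ρ²=16; F_rep = 32·(-2,3)/13² = (-0.3787,0.5680)
o3: d²=2 ≤ ρ²=16; F_rep = 32·(1,1)/2² = (8.0000,8.0000)
F = F_att + ΣF_rep = (1.6213,19.5680)
p' = p + 1/5·F = (-2.6757,-2.0864)

Fx=1.6213 Fy=19.5680 x'=-2.6757 y'=-2.0864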